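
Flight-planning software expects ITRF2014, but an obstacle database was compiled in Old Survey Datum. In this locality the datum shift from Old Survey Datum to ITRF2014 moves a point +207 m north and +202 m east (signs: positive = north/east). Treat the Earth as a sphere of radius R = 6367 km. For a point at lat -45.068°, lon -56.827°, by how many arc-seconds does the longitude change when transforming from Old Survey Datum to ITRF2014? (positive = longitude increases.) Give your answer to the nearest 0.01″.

At latitude -45.068°, cos φ = 0.706267.
One radian of longitude at latitude φ spans R cos φ, so Δλ = ΔE / (R cos φ) = 202.0 / (6367000 × 0.706267) = 4.4921e-05 rad = 9.266″.

Δλ = 9.27″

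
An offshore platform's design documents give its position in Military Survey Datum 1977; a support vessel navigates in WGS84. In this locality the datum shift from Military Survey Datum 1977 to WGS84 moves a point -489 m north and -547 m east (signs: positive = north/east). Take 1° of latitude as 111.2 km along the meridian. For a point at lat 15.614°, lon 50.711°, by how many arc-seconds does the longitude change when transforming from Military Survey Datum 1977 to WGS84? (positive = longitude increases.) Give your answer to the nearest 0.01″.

At latitude 15.614°, cos φ = 0.963097.
1° of longitude at this latitude = 111.2 × cos φ = 107.10 km, so Δλ = -547.0 / 107096.4 = -0.0051075° = -18.387″.

Δλ = -18.39″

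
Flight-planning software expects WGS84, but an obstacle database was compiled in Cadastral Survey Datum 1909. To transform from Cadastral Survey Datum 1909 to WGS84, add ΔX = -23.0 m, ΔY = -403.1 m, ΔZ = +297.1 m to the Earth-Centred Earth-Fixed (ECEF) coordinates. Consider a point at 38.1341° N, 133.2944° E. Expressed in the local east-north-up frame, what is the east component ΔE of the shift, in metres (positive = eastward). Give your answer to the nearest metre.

ΔE = 293 m

At φ = 38.1341°, λ = 133.2944°: sin φ = 0.617504, cos φ = 0.786568, sin λ = 0.727840, cos λ = -0.685747.
ΔE = −sin λ·ΔX + cos λ·ΔY = −(0.727840)·(-23.0) + (-0.685747)·(-403.1) = 293.17 m.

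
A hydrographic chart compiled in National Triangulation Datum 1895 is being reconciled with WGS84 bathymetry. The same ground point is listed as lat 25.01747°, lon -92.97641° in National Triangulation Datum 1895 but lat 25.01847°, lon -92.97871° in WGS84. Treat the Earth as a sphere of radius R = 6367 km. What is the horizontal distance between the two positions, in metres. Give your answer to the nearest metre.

Δφ = 25.01847° − 25.01747° = +0.00100°; Δλ = -92.97871° − -92.97641° = -0.00230°.
1° along a meridian = πR/180 = 111125 m.
ΔN = Δφ × 111125 = 111.1 m; ΔE = Δλ × 111125 × cos(25.01747°) = -0.00230 × 111125 × 0.906179 = -231.6 m.
Distance = √(ΔE² + ΔN²) = √((-231.6)² + 111.1²) = 256.9 m.

257 m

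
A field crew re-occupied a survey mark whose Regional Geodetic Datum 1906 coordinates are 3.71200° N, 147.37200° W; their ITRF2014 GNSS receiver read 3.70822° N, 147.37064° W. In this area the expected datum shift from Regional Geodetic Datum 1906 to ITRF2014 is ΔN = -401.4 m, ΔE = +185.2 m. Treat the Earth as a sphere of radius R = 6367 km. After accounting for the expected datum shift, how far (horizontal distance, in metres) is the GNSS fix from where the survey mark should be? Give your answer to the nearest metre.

39 m

Observed coordinate differences: Δφ = -0.00378°, Δλ = +0.00136°.
Converting to metres (1° lat = 111125 m, cos φ = 0.997902): observed ΔN = -420.1 m, observed ΔE = 150.8 m.
Subtracting the expected shift leaves a residual of -420.1 − (-401.4) = -18.7 m north and 150.8 − (185.2) = -34.4 m east.
Residual distance = √((-18.7)² + (-34.4)²) = 39.1 m.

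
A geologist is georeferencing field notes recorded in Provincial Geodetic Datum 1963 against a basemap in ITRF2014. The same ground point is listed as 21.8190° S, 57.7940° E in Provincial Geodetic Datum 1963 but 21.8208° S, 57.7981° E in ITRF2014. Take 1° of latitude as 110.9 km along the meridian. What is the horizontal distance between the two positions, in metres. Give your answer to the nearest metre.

Δφ = -21.8208° − -21.8190° = -0.0018°; Δλ = 57.7981° − 57.7940° = +0.0041°.
ΔN = Δφ × 110900 = -199.6 m; ΔE = Δλ × 110900 × cos(-21.8190°) = +0.0041 × 110900 × 0.928363 = 422.1 m.
Distance = √(ΔE² + ΔN²) = √(422.1² + (-199.6)²) = 466.9 m.

467 m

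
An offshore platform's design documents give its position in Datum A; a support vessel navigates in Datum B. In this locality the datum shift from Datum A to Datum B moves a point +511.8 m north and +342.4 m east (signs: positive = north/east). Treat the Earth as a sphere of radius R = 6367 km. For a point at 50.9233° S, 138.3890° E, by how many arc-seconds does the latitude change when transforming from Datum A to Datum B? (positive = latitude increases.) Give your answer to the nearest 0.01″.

Δφ = 16.58″

On a sphere of radius R, 1 rad of latitude = R, so Δφ = ΔN / R = 511.8 / 6367000 = 8.0383e-05 rad = 16.580″.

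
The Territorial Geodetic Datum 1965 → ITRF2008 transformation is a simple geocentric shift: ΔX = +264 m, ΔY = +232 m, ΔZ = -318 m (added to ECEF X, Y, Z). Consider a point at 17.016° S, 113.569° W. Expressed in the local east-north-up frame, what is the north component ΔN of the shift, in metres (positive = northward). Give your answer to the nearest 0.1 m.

ΔN = -397.2 m

The local north axis is (−sin φ cos λ, −sin φ sin λ, cos φ), giving ΔN = -30.891 − 62.229 − 304.079 = -397.20 m.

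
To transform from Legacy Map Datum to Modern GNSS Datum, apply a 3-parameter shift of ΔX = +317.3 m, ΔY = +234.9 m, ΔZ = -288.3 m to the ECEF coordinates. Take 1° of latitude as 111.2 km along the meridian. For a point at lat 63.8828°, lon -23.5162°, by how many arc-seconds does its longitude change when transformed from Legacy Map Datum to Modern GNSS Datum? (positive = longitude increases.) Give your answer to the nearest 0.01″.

Δλ = 25.15″

sin φ = 0.897895, cos φ = 0.440209, sin λ = -0.399008, cos λ = 0.916947.
East component: ΔE = −sin λ·ΔX + cos λ·ΔY = −(-0.399008)(317.3) + (0.916947)(234.9) = 342.00 m.
1° of latitude spans 111200 m; at latitude φ, 1° of longitude spans that × cos φ = 48951.2 m, so Δλ = 342.00 / 48951.2 × 3600 = 25.151″.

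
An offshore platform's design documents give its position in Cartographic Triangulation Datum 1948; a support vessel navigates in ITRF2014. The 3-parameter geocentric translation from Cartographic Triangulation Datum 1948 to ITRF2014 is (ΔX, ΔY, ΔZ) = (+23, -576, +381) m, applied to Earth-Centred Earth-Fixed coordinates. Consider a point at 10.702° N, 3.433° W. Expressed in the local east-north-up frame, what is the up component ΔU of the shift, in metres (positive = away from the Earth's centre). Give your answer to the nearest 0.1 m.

ΔU = 127.2 m

At φ = 10.702°, λ = -3.433°: sin φ = 0.185701, cos φ = 0.982606, sin λ = -0.059881, cos λ = 0.998206.
ΔU = cos φ cos λ·ΔX + cos φ sin λ·ΔY + sin φ·ΔZ = (0.982606)(0.998206)(23) + (0.982606)(-0.059881)(-576) + (0.185701)(381) = 127.20 m.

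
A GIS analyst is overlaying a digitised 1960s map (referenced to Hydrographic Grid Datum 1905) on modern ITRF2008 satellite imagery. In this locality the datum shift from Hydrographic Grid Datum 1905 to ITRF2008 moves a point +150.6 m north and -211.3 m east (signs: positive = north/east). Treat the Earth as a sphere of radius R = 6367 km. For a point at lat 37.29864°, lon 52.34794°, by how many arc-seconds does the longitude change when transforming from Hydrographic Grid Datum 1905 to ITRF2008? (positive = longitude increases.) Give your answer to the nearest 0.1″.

Δλ = -8.6″

At latitude 37.29864°, cos φ = 0.795488.
One radian of longitude at latitude φ spans R cos φ, so Δλ = ΔE / (R cos φ) = -211.3 / (6367000 × 0.795488) = -4.1719e-05 rad = -8.605″.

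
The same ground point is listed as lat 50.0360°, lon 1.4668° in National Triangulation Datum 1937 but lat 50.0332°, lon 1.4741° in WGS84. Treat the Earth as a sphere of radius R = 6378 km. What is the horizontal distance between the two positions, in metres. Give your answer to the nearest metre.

Δφ = 50.0332° − 50.0360° = -0.0028°; Δλ = 1.4741° − 1.4668° = +0.0073°.
1° along a meridian = πR/180 = 111317 m.
ΔN = Δφ × 111317 = -311.7 m; ΔE = Δλ × 111317 × cos(50.0360°) = +0.0073 × 111317 × 0.642306 = 521.9 m.
Distance = √(ΔE² + ΔN²) = √(521.9² + (-311.7)²) = 607.9 m.

608 m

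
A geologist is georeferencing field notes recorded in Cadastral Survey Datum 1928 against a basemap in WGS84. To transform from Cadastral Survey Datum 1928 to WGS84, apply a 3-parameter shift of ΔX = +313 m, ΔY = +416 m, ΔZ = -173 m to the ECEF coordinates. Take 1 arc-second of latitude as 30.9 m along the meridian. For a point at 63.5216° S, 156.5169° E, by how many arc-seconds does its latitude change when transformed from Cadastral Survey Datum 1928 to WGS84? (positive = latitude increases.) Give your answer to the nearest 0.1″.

Δφ = -6.0″

sin φ = -0.895103, cos φ = 0.445860, sin λ = 0.398479, cos λ = -0.917178.
North component: ΔN = −sin φ cos λ·ΔX − sin φ sin λ·ΔY + cos φ·ΔZ = −(-0.895103)(-0.917178)(313) − (-0.895103)(0.398479)(416) + (0.445860)(-173) = -185.72 m.
1° of latitude spans 3600 × 30.90 = 111240 m, so Δφ = -185.72 / 111240 × 3600 = -6.010″.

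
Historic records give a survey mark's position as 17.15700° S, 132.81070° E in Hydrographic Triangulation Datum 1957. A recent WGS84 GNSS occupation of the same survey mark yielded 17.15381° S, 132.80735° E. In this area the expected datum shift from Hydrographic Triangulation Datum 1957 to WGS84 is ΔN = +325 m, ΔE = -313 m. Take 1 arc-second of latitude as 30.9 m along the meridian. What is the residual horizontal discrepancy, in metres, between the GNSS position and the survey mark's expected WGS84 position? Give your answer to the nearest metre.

52 m

Observed coordinate differences: Δφ = +0.00319°, Δλ = -0.00335°.
Converting to metres (1° lat = 111240 m, cos φ = 0.955500): observed ΔN = 354.9 m, observed ΔE = -356.1 m.
Subtracting the expected shift leaves a residual of 354.9 − (325) = 29.9 m north and -356.1 − (-313) = -43.1 m east.
Residual distance = √(29.9² + (-43.1)²) = 52.4 m.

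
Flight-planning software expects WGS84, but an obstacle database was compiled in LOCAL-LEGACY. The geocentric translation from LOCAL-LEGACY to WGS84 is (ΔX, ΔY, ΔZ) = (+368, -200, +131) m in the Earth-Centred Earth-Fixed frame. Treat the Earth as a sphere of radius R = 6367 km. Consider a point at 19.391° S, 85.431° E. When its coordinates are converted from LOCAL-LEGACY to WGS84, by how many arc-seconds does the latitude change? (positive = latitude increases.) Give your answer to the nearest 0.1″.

Δφ = 2.2″

sin φ = -0.332013, cos φ = 0.943275, sin λ = 0.996822, cos λ = 0.079660.
North component: ΔN = −sin φ cos λ·ΔX − sin φ sin λ·ΔY + cos φ·ΔZ = −(-0.332013)(0.079660)(368) − (-0.332013)(0.996822)(-200) + (0.943275)(131) = 67.11 m.
1° of latitude spans πR/180 = 111125 m, so Δφ = 67.11 / 111125 × 3600 = 2.174″.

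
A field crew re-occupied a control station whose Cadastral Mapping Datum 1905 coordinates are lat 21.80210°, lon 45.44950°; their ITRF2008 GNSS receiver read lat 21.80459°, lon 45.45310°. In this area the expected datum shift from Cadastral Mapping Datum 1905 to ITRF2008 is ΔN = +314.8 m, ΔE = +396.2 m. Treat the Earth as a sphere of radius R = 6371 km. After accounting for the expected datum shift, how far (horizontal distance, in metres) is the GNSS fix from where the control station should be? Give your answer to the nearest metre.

Observed coordinate differences: Δφ = +0.00249°, Δλ = +0.00360°.
Converting to metres (1° lat = 111195 m, cos φ = 0.928472): observed ΔN = 276.9 m, observed ΔE = 371.7 m.
Subtracting the expected shift leaves a residual of 276.9 − (314.8) = -37.9 m north and 371.7 − (396.2) = -24.5 m east.
Residual distance = √((-37.9)² + (-24.5)²) = 45.2 m.

45 m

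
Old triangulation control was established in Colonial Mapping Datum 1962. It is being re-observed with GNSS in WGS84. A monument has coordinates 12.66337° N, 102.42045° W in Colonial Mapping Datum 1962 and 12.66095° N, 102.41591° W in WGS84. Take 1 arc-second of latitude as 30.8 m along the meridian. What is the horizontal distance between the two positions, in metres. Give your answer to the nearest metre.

Δφ = 12.66095° − 12.66337° = -0.00242°; Δλ = -102.41591° − -102.42045° = +0.00454°.
1° of latitude = 3600 × 30.80 = 110880 m.
ΔN = Δφ × 110880 = -268.3 m; ΔE = Δλ × 110880 × cos(12.66337°) = +0.00454 × 110880 × 0.975675 = 491.2 m.
Distance = √(ΔE² + ΔN²) = √(491.2² + (-268.3)²) = 559.7 m.

560 m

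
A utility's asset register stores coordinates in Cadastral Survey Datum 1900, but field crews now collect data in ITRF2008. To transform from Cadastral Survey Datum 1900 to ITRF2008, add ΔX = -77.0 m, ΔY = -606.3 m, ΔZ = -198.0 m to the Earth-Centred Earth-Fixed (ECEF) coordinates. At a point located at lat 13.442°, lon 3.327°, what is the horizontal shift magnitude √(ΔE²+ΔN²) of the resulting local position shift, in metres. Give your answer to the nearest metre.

At φ = 13.442°, λ = 3.327°: sin φ = 0.232461, cos φ = 0.972606, sin λ = 0.058034, cos λ = 0.998315.
ΔE = −sin λ·ΔX + cos λ·ΔY = −(0.058034)·(-77.0) + (0.998315)·(-606.3) = -600.81 m.
ΔN = −sin φ cos λ·ΔX − sin φ sin λ·ΔY + cos φ·ΔZ = −(0.232461)(0.998315)(-77.0) − (0.232461)(0.058034)(-606.3) + (0.972606)(-198.0) = -166.53 m.
Horizontal magnitude = √(ΔE² + ΔN²) = √((-600.81)² + (-166.53)²) = 623.46 m.

623 m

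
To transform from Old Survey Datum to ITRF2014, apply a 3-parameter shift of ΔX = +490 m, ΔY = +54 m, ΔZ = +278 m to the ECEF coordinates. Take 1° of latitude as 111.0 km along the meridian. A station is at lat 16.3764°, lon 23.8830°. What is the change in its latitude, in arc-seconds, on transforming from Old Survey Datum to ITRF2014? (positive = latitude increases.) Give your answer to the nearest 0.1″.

Δφ = 4.4″

sin φ = 0.281946, cos φ = 0.959430, sin λ = 0.404870, cos λ = 0.914374.
North component: ΔN = −sin φ cos λ·ΔX − sin φ sin λ·ΔY + cos φ·ΔZ = −(0.281946)(0.914374)(490) − (0.281946)(0.404870)(54) + (0.959430)(278) = 134.23 m.
1° of latitude spans 111000 m, so Δφ = 134.23 / 111000 × 3600 = 4.354″.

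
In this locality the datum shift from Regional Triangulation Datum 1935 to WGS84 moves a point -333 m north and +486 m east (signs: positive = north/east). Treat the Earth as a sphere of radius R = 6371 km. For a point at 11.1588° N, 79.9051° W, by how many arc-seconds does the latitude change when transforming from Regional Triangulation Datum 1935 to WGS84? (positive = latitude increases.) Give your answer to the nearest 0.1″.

Δφ = -10.8″

On a sphere of radius R, 1 rad of latitude = R, so Δφ = ΔN / R = -333.0 / 6371000 = -5.2268e-05 rad = -10.781″.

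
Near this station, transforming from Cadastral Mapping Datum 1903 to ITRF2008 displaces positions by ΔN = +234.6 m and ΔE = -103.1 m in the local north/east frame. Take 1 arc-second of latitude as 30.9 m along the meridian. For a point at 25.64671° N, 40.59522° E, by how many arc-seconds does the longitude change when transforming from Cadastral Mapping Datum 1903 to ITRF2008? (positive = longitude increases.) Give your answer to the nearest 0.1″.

At latitude 25.64671°, cos φ = 0.901480.
1″ of longitude at this latitude = 30.90 × cos φ = 27.8557 m, so Δλ = -103.1 / 27.8557 = -3.701″.

Δλ = -3.7″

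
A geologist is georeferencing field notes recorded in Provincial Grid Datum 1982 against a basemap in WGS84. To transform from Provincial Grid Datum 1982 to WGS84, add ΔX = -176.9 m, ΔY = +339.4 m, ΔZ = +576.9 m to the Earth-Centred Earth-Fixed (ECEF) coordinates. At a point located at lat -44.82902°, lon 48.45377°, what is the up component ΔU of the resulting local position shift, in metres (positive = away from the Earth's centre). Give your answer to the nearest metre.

ΔU = -310 m

At φ = -44.82902°, λ = 48.45377°: sin φ = -0.704994, cos φ = 0.709214, sin λ = 0.748421, cos λ = 0.663224.
ΔU = cos φ cos λ·ΔX + cos φ sin λ·ΔY + sin φ·ΔZ = (0.709214)(0.663224)(-176.9) + (0.709214)(0.748421)(339.4) + (-0.704994)(576.9) = -309.77 m.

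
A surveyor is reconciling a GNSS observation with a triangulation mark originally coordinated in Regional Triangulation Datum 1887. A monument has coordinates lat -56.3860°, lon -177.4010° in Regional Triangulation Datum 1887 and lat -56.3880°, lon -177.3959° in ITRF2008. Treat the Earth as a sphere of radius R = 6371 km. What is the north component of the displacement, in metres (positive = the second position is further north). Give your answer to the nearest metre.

Δφ = -56.3880° − -56.3860° = -0.0020°; Δλ = -177.3959° − -177.4010° = +0.0051°.
1° along a meridian = πR/180 = 111195 m.
ΔN = Δφ × 111195 = -222.4 m; ΔE = Δλ × 111195 × cos(-56.3860°) = +0.0051 × 111195 × 0.553595 = 313.9 m.

ΔN = -222 m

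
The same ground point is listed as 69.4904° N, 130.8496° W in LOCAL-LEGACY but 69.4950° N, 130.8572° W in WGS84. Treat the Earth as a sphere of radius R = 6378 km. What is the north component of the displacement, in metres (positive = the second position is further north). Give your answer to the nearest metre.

Δφ = 69.4950° − 69.4904° = +0.0046°; Δλ = -130.8572° − -130.8496° = -0.0076°.
1° along a meridian = πR/180 = 111317 m.
ΔN = Δφ × 111317 = 512.1 m; ΔE = Δλ × 111317 × cos(69.4904°) = -0.0076 × 111317 × 0.350364 = -296.4 m.

ΔN = 512 m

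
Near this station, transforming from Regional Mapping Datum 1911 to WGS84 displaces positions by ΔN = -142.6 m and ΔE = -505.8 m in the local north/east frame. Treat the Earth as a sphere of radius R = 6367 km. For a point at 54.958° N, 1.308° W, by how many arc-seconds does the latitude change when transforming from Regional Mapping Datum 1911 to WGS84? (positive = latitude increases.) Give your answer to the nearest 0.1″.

Δφ = -4.6″

On a sphere of radius R, 1 rad of latitude = R, so Δφ = ΔN / R = -142.6 / 6367000 = -2.2397e-05 rad = -4.620″.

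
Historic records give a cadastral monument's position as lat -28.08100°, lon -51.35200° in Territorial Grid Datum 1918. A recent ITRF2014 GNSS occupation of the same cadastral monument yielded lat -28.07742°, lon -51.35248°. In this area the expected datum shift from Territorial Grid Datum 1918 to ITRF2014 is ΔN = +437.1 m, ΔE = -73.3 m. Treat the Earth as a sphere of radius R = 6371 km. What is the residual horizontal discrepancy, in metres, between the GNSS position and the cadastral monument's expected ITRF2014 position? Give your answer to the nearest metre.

47 m

Observed coordinate differences: Δφ = +0.00358°, Δλ = -0.00048°.
Converting to metres (1° lat = 111195 m, cos φ = 0.882283): observed ΔN = 398.1 m, observed ΔE = -47.1 m.
Subtracting the expected shift leaves a residual of 398.1 − (437.1) = -39.0 m north and -47.1 − (-73.3) = 26.2 m east.
Residual distance = √((-39.0)² + 26.2²) = 47.0 m.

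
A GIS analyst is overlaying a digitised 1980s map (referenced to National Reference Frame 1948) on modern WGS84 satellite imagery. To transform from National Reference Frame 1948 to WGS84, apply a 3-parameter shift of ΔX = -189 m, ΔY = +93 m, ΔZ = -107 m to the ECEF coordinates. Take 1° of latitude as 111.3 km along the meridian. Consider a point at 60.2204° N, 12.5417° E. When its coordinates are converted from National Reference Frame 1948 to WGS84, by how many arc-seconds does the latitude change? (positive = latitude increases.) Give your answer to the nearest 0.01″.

Δφ = 2.89″

sin φ = 0.867942, cos φ = 0.496665, sin λ = 0.217150, cos λ = 0.976138.
North component: ΔN = −sin φ cos λ·ΔX − sin φ sin λ·ΔY + cos φ·ΔZ = −(0.867942)(0.976138)(-189) − (0.867942)(0.217150)(93) + (0.496665)(-107) = 89.46 m.
1° of latitude spans 111300 m, so Δφ = 89.46 / 111300 × 3600 = 2.893″.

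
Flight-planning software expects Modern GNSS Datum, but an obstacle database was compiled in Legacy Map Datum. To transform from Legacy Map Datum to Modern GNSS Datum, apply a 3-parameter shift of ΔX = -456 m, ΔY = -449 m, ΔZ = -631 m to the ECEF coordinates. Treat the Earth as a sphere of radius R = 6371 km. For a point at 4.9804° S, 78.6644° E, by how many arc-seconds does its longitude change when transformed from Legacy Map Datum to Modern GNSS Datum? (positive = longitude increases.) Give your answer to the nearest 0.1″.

sin φ = -0.086815, cos φ = 0.996224, sin λ = 0.980493, cos λ = 0.196555.
East component: ΔE = −sin λ·ΔX + cos λ·ΔY = −(0.980493)(-456) + (0.196555)(-449) = 358.85 m.
1° of latitude spans πR/180 = 111195 m; at latitude φ, 1° of longitude spans that × cos φ = 110775.1 m, so Δλ = 358.85 / 110775.1 × 3600 = 11.662″.

Δλ = 11.7″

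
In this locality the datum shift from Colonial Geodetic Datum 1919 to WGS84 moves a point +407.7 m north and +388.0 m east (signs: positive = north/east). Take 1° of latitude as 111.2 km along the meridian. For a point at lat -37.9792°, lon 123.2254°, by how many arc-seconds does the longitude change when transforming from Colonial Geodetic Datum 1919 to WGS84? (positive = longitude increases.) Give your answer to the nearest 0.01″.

Δλ = 15.94″

At latitude -37.9792°, cos φ = 0.788234.
1° of longitude at this latitude = 111.2 × cos φ = 87.65 km, so Δλ = 388.0 / 87651.6 = 0.0044266° = 15.936″.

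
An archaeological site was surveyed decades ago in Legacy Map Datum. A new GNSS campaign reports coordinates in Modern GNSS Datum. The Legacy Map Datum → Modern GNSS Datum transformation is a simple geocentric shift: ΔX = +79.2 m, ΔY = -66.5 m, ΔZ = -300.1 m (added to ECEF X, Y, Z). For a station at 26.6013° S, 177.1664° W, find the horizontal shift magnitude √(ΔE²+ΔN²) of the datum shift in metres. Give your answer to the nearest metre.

At φ = -26.6013°, λ = -177.1664°: sin φ = -0.447779, cos φ = 0.894144, sin λ = -0.049435, cos λ = -0.998777.
ΔE = −sin λ·ΔX + cos λ·ΔY = −(-0.049435)·(79.2) + (-0.998777)·(-66.5) = 70.33 m.
ΔN = −sin φ cos λ·ΔX − sin φ sin λ·ΔY + cos φ·ΔZ = −(-0.447779)(-0.998777)(79.2) − (-0.447779)(-0.049435)(-66.5) + (0.894144)(-300.1) = -302.28 m.
Horizontal magnitude = √(ΔE² + ΔN²) = √(70.33² + (-302.28)²) = 310.36 m.

310 m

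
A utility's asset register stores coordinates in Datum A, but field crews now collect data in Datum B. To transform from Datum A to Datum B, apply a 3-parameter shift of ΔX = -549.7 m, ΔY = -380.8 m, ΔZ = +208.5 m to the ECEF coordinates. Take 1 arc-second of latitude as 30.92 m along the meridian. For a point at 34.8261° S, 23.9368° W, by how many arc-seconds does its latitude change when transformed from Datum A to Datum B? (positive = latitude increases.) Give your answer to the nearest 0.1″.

sin φ = -0.571088, cos φ = 0.820889, sin λ = -0.405729, cos λ = 0.913994.
North component: ΔN = −sin φ cos λ·ΔX − sin φ sin λ·ΔY + cos φ·ΔZ = −(-0.571088)(0.913994)(-549.7) − (-0.571088)(-0.405729)(-380.8) + (0.820889)(208.5) = -27.54 m.
1° of latitude spans 3600 × 30.92 = 111312 m, so Δφ = -27.54 / 111312 × 3600 = -0.891″.

Δφ = -0.9″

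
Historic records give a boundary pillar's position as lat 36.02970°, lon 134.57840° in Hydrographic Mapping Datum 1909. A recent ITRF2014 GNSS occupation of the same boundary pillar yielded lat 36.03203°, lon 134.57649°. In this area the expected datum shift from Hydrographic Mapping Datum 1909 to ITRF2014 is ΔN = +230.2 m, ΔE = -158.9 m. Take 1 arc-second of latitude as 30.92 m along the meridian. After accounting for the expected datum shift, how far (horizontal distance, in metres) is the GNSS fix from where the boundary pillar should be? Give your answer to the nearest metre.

32 m

Observed coordinate differences: Δφ = +0.00233°, Δλ = -0.00191°.
Converting to metres (1° lat = 111312 m, cos φ = 0.808712): observed ΔN = 259.4 m, observed ΔE = -171.9 m.
Subtracting the expected shift leaves a residual of 259.4 − (230.2) = 29.2 m north and -171.9 − (-158.9) = -13.0 m east.
Residual distance = √(29.2² + (-13.0)²) = 31.9 m.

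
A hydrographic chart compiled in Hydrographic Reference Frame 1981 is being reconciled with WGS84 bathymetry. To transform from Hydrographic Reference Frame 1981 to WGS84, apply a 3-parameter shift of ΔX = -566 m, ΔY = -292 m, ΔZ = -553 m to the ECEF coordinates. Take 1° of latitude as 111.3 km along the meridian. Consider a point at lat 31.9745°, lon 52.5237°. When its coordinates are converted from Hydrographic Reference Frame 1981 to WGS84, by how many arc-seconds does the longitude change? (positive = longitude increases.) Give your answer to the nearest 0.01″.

sin φ = 0.529542, cos φ = 0.848284, sin λ = 0.793605, cos λ = 0.608433.
East component: ΔE = −sin λ·ΔX + cos λ·ΔY = −(0.793605)(-566) + (0.608433)(-292) = 271.52 m.
1° of latitude spans 111300 m; at latitude φ, 1° of longitude spans that × cos φ = 94414.0 m, so Δλ = 271.52 / 94414.0 × 3600 = 10.353″.

Δλ = 10.35″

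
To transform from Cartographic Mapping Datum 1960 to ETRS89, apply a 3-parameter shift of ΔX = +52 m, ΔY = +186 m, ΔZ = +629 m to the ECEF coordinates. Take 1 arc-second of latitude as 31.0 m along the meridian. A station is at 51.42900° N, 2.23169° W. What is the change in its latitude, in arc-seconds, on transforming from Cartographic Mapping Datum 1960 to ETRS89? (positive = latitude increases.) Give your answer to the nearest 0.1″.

sin φ = 0.781836, cos φ = 0.623484, sin λ = -0.038940, cos λ = 0.999242.
North component: ΔN = −sin φ cos λ·ΔX − sin φ sin λ·ΔY + cos φ·ΔZ = −(0.781836)(0.999242)(52) − (0.781836)(-0.038940)(186) + (0.623484)(629) = 357.21 m.
1° of latitude spans 3600 × 31.00 = 111600 m, so Δφ = 357.21 / 111600 × 3600 = 11.523″.

Δφ = 11.5″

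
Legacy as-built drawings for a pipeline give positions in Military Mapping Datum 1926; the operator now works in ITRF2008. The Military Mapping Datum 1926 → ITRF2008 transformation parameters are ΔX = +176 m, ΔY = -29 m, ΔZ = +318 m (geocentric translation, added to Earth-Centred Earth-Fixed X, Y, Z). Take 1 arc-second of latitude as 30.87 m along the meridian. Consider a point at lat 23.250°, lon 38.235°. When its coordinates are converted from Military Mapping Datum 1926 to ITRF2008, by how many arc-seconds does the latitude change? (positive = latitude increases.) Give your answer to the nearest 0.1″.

sin φ = 0.394744, cos φ = 0.918791, sin λ = 0.618888, cos λ = 0.785479.
North component: ΔN = −sin φ cos λ·ΔX − sin φ sin λ·ΔY + cos φ·ΔZ = −(0.394744)(0.785479)(176) − (0.394744)(0.618888)(-29) + (0.918791)(318) = 244.69 m.
1° of latitude spans 3600 × 30.87 = 111132 m, so Δφ = 244.69 / 111132 × 3600 = 7.926″.

Δφ = 7.9″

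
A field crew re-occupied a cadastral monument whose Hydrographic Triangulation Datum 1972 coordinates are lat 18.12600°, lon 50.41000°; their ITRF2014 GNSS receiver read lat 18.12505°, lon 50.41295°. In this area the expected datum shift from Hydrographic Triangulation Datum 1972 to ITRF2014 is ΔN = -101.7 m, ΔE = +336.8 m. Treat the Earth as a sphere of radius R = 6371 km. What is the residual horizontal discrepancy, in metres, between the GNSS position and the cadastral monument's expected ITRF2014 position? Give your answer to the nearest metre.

25 m

Observed coordinate differences: Δφ = -0.00095°, Δλ = +0.00295°.
Converting to metres (1° lat = 111195 m, cos φ = 0.950375): observed ΔN = -105.6 m, observed ΔE = 311.7 m.
Subtracting the expected shift leaves a residual of -105.6 − (-101.7) = -3.9 m north and 311.7 − (336.8) = -25.1 m east.
Residual distance = √((-3.9)² + (-25.1)²) = 25.4 m.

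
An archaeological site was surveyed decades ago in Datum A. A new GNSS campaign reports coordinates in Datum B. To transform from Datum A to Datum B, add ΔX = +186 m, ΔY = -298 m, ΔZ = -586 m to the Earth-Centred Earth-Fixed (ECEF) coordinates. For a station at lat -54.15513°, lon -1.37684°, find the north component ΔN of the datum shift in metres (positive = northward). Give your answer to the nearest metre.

ΔN = -187 m

At φ = -54.15513°, λ = -1.37684°: sin φ = -0.810605, cos φ = 0.585593, sin λ = -0.024028, cos λ = 0.999711.
ΔN = −sin φ cos λ·ΔX − sin φ sin λ·ΔY + cos φ·ΔZ = −(-0.810605)(0.999711)(186) − (-0.810605)(-0.024028)(-298) + (0.585593)(-586) = -186.62 m.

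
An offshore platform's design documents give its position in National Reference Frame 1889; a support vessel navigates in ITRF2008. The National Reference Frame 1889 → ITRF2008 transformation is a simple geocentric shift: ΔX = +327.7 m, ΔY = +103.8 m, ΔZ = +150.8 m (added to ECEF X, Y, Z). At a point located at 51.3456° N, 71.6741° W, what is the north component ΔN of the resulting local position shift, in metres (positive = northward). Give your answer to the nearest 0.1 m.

The local north axis is (−sin φ cos λ, −sin φ sin λ, cos φ), giving ΔN = -80.464 + 76.949 + 94.193 = 90.68 m.

ΔN = 90.7 m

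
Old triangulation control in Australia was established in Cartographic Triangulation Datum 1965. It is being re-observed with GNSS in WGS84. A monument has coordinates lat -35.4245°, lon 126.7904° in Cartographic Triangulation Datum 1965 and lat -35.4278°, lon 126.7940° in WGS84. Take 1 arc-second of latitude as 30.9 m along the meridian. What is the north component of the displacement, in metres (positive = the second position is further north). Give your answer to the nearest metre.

Δφ = -35.4278° − -35.4245° = -0.0033°; Δλ = 126.7940° − 126.7904° = +0.0036°.
1° of latitude = 3600 × 30.90 = 111240 m.
ΔN = Δφ × 111240 = -367.1 m; ΔE = Δλ × 111240 × cos(-35.4245°) = +0.0036 × 111240 × 0.814880 = 326.3 m.

ΔN = -367 m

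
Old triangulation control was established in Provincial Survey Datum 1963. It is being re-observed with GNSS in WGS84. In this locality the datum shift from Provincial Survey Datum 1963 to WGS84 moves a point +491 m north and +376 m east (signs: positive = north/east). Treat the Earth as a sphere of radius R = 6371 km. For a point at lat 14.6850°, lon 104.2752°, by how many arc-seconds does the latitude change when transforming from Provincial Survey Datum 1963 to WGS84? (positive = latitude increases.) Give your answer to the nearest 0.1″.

Δφ = 15.9″

On a sphere of radius R, 1 rad of latitude = R, so Δφ = ΔN / R = 491.0 / 6371000 = 7.7068e-05 rad = 15.896″.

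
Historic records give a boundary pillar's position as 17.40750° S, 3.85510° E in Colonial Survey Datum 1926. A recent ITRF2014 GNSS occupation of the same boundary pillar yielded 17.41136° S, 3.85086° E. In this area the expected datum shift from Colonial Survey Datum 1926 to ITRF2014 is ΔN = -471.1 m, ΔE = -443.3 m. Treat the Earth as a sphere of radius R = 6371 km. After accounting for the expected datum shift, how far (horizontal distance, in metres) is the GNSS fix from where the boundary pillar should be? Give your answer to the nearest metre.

Observed coordinate differences: Δφ = -0.00386°, Δλ = -0.00424°.
Converting to metres (1° lat = 111195 m, cos φ = 0.954201): observed ΔN = -429.2 m, observed ΔE = -449.9 m.
Subtracting the expected shift leaves a residual of -429.2 − (-471.1) = 41.9 m north and -449.9 − (-443.3) = -6.6 m east.
Residual distance = √(41.9² + (-6.6)²) = 42.4 m.

42 m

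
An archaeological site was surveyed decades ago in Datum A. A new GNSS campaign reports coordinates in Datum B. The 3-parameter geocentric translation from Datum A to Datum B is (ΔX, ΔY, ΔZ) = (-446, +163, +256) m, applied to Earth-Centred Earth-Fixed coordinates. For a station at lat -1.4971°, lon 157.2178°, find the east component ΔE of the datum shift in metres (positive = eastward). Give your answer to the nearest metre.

The local east axis at (φ, λ) is (−sin λ, cos λ, 0), so ΔE = −sin(157.2178°)·(-446) + cos(157.2178°)·163 = 22.42 m.

ΔE = 22 m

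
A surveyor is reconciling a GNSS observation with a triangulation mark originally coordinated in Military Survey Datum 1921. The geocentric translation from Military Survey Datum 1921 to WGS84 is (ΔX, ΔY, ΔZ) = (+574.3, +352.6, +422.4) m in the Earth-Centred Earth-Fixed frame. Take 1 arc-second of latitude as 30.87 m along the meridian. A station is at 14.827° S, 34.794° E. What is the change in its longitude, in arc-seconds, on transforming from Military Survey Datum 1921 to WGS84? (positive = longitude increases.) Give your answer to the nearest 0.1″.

sin φ = -0.255901, cos φ = 0.966703, sin λ = 0.570628, cos λ = 0.821209.
East component: ΔE = −sin λ·ΔX + cos λ·ΔY = −(0.570628)(574.3) + (0.821209)(352.6) = -38.15 m.
1° of latitude spans 3600 × 30.87 = 111132 m; at latitude φ, 1° of longitude spans that × cos φ = 107431.6 m, so Δλ = -38.15 / 107431.6 × 3600 = -1.278″.

Δλ = -1.3″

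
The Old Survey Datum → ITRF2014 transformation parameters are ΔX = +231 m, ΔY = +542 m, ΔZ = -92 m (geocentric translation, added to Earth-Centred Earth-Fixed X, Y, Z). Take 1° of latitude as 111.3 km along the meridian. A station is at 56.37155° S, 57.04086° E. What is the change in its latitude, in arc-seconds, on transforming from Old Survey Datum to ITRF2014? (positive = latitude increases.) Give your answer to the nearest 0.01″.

sin φ = -0.832646, cos φ = 0.553805, sin λ = 0.839059, cos λ = 0.544041.
North component: ΔN = −sin φ cos λ·ΔX − sin φ sin λ·ΔY + cos φ·ΔZ = −(-0.832646)(0.544041)(231) − (-0.832646)(0.839059)(542) + (0.553805)(-92) = 432.35 m.
1° of latitude spans 111300 m, so Δφ = 432.35 / 111300 × 3600 = 13.984″.

Δφ = 13.98″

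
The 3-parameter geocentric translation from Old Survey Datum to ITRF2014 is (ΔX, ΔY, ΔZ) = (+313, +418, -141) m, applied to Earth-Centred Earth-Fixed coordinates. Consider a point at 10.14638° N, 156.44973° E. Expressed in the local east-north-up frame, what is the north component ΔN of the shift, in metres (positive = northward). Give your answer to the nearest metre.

The local north axis is (−sin φ cos λ, −sin φ sin λ, cos φ), giving ΔN = 50.547 − 29.422 − 138.795 = -117.67 m.

ΔN = -118 m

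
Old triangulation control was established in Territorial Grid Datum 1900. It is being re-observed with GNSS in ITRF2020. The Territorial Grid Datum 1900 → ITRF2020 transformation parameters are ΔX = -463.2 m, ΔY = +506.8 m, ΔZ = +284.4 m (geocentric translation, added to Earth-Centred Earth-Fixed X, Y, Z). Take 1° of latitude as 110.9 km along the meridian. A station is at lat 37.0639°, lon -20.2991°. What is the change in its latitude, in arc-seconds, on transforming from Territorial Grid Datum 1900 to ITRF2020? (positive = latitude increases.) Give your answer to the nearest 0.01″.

sin φ = 0.602705, cos φ = 0.797964, sin λ = -0.346921, cos λ = 0.937894.
North component: ΔN = −sin φ cos λ·ΔX − sin φ sin λ·ΔY + cos φ·ΔZ = −(0.602705)(0.937894)(-463.2) − (0.602705)(-0.346921)(506.8) + (0.797964)(284.4) = 594.74 m.
1° of latitude spans 110900 m, so Δφ = 594.74 / 110900 × 3600 = 19.306″.

Δφ = 19.31″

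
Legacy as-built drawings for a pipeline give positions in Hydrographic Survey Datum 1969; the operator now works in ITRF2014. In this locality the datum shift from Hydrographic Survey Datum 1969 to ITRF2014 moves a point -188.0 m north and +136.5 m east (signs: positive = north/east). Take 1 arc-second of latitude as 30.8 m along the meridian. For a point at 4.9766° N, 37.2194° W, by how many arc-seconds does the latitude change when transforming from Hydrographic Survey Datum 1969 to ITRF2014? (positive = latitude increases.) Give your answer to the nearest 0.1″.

1″ of latitude = 30.80 m, so Δφ = -188.0 / 30.80 = -6.104″.

Δφ = -6.1″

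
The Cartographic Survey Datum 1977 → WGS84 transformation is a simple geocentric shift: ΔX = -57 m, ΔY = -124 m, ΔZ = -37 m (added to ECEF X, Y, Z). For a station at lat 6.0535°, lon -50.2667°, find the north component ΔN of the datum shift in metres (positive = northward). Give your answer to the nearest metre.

The local north axis is (−sin φ cos λ, −sin φ sin λ, cos φ), giving ΔN = 3.842 − 10.056 − 36.794 = -43.01 m.

ΔN = -43 m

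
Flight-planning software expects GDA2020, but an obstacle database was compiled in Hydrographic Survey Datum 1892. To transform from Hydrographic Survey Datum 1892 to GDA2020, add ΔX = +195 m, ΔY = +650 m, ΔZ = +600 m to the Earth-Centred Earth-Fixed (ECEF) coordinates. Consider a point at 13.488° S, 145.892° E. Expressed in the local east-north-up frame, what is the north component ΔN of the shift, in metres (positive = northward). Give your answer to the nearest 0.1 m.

ΔN = 630.8 m

The local north axis is (−sin φ cos λ, −sin φ sin λ, cos φ), giving ΔN = -37.658 + 85.014 + 583.451 = 630.81 m.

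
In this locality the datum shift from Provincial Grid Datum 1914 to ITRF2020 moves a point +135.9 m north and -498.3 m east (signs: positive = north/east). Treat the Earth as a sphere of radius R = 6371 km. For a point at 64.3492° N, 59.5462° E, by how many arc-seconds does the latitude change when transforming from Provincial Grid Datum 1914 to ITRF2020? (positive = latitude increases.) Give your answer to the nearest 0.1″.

Δφ = 4.4″

On a sphere of radius R, 1 rad of latitude = R, so Δφ = ΔN / R = 135.9 / 6371000 = 2.1331e-05 rad = 4.400″.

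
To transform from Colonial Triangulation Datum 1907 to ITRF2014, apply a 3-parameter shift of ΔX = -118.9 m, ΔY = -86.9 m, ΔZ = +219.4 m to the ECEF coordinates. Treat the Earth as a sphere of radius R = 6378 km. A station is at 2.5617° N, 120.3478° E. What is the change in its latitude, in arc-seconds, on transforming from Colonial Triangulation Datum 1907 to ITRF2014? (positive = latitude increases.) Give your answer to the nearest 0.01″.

Δφ = 7.11″

sin φ = 0.044695, cos φ = 0.999001, sin λ = 0.862974, cos λ = -0.505248.
North component: ΔN = −sin φ cos λ·ΔX − sin φ sin λ·ΔY + cos φ·ΔZ = −(0.044695)(-0.505248)(-118.9) − (0.044695)(0.862974)(-86.9) + (0.999001)(219.4) = 219.85 m.
1° of latitude spans πR/180 = 111317 m, so Δφ = 219.85 / 111317 × 3600 = 7.110″.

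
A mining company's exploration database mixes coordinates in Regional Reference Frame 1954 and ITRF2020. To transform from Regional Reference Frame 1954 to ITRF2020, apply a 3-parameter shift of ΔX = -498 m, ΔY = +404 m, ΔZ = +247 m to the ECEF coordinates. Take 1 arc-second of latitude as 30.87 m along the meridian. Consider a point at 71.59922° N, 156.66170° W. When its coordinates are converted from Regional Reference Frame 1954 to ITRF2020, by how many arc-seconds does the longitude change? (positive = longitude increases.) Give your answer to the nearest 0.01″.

sin φ = 0.948872, cos φ = 0.315662, sin λ = -0.396159, cos λ = -0.918182.
East component: ΔE = −sin λ·ΔX + cos λ·ΔY = −(-0.396159)(-498) + (-0.918182)(404) = -568.23 m.
1° of latitude spans 3600 × 30.87 = 111132 m; at latitude φ, 1° of longitude spans that × cos φ = 35080.1 m, so Δλ = -568.23 / 35080.1 × 3600 = -58.313″.

Δλ = -58.31″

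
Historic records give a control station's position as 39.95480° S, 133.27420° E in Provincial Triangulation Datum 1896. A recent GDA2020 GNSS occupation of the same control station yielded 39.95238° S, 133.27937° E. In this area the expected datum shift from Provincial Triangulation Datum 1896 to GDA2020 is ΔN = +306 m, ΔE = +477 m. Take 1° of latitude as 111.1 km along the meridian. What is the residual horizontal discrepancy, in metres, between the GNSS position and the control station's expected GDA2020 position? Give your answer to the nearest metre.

52 m

Observed coordinate differences: Δφ = +0.00242°, Δλ = +0.00517°.
Converting to metres (1° lat = 111100 m, cos φ = 0.766551): observed ΔN = 268.9 m, observed ΔE = 440.3 m.
Subtracting the expected shift leaves a residual of 268.9 − (306) = -37.1 m north and 440.3 − (477) = -36.7 m east.
Residual distance = √((-37.1)² + (-36.7)²) = 52.2 m.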